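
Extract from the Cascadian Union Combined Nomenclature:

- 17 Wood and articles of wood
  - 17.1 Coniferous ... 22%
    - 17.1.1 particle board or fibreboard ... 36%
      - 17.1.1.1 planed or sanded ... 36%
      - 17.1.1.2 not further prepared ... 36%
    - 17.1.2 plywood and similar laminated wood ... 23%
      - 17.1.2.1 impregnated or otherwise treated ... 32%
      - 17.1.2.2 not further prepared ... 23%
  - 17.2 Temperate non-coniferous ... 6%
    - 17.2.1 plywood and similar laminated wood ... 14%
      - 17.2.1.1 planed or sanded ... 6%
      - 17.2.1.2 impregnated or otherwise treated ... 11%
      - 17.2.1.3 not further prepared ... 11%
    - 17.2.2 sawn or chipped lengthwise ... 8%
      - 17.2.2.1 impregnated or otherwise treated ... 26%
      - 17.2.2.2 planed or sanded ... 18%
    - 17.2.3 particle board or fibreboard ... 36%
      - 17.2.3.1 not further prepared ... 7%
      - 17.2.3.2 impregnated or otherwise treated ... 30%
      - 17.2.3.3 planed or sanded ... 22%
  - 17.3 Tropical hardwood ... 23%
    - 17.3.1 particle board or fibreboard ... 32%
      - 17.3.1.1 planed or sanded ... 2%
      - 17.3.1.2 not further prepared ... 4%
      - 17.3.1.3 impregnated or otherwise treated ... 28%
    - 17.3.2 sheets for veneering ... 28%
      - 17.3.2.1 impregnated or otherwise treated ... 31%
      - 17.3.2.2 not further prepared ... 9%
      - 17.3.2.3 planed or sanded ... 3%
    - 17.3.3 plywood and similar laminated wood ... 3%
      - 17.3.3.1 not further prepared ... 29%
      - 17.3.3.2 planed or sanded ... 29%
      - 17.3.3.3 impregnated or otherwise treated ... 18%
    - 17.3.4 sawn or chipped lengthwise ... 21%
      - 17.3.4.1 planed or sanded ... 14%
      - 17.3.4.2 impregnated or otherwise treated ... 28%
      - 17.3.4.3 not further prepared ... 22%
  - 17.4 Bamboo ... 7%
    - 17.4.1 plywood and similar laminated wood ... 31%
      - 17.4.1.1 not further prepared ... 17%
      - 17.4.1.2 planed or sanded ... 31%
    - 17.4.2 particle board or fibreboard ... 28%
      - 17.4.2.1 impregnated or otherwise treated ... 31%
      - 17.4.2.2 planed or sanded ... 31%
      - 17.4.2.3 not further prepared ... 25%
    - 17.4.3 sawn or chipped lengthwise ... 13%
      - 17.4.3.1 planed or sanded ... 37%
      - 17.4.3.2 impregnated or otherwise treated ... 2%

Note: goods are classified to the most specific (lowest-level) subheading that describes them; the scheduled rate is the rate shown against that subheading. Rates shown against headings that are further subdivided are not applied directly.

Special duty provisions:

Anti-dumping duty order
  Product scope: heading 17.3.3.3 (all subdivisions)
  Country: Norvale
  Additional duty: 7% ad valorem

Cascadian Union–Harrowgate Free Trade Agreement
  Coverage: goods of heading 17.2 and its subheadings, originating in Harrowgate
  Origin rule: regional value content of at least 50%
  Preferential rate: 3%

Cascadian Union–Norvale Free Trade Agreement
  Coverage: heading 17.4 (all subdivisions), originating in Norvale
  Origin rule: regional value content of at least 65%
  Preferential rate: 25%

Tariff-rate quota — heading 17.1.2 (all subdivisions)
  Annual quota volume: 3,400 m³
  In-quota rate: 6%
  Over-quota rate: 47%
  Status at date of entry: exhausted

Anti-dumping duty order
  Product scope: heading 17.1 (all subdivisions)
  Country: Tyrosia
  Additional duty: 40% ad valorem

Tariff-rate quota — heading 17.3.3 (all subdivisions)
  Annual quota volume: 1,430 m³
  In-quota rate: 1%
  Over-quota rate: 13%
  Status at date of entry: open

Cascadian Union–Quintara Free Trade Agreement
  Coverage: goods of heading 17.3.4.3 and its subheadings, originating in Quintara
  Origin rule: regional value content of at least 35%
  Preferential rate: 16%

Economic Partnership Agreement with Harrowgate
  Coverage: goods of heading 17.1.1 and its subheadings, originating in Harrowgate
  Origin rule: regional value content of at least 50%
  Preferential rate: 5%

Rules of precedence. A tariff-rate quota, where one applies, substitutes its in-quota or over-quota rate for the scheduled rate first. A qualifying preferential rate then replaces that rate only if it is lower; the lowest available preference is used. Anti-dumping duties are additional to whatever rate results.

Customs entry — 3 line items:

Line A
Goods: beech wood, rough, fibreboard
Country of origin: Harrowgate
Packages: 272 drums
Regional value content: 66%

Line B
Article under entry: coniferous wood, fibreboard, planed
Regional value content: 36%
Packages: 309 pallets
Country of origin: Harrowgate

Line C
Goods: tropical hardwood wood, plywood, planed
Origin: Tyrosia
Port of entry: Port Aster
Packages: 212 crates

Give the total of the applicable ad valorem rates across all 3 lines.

Line A: beech → 17.2; fibreboard → 17.2.3; rough → 17.2.3.1. Scheduled 7%. Harrowgate agreement on 17.2: RVC ≥ 50% → 3% available; Harrowgate agreement on 17.1.1: 17.2.3.1 not covered; preferential 3%. → 3%.
Line B: coniferous → 17.1; fibreboard → 17.1.1; planed → 17.1.1.1. Scheduled 36%. Harrowgate agreement on 17.2: 17.1.1.1 not covered; Harrowgate agreement on 17.1.1: RVC < 50%. → 36%.
Line C: tropical hardwood → 17.3; plywood → 17.3.3; planed → 17.3.3.2. Scheduled 29%. quota on 17.3.3 open → in-quota 1%. → 1%.
Sum: 3% + 36% + 1% = 40%.

40%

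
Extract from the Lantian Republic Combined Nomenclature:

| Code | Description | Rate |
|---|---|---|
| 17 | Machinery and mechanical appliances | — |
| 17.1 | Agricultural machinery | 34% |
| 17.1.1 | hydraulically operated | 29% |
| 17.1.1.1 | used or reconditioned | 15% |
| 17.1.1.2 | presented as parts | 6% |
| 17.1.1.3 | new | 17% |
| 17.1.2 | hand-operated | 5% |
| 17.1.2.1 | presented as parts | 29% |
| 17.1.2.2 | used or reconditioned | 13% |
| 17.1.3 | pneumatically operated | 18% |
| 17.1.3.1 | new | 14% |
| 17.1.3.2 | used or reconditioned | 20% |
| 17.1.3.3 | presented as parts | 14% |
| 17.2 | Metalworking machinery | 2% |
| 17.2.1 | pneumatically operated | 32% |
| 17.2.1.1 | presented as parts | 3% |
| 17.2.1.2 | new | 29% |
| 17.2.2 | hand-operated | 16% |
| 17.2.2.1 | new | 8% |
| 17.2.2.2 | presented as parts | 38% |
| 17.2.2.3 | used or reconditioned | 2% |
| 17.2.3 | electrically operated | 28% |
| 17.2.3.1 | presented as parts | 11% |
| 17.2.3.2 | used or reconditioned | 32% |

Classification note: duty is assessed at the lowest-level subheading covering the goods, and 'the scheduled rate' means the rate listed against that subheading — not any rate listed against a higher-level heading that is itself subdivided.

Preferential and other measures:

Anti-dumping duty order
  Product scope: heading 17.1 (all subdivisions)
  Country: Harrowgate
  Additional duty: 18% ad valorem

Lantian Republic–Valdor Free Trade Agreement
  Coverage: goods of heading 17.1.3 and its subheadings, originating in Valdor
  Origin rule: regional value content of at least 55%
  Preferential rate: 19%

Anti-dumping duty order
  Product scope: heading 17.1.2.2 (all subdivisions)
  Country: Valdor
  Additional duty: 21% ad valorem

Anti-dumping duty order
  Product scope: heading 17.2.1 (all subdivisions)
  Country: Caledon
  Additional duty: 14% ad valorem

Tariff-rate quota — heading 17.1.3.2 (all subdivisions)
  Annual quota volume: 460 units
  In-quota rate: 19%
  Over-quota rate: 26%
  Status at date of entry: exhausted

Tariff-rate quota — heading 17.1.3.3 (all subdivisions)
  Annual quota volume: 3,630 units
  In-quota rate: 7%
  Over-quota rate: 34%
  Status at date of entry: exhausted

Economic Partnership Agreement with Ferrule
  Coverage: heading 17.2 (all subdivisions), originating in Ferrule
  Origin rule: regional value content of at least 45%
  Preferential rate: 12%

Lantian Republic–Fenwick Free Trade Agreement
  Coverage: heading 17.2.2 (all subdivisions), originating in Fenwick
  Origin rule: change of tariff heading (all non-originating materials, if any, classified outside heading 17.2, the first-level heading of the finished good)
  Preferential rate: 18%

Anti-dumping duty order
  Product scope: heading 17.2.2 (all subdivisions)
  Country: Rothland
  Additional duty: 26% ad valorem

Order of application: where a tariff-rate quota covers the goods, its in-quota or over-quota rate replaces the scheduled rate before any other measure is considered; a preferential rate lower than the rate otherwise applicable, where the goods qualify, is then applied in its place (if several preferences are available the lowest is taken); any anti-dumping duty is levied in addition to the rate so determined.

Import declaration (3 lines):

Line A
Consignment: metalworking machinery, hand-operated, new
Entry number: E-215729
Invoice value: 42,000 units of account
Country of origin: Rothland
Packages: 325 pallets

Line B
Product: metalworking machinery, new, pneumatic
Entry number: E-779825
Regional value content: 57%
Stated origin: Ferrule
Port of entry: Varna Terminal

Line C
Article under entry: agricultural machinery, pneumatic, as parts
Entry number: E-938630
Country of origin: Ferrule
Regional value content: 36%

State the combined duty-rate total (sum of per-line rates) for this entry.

Line A: metalworking → 17.2; hand-operated → 17.2.2; new → 17.2.2.1. Scheduled 8%. anti-dumping (Rothland, 17.2.2): +26%; total 8% + 26% = 34%. → 34%.
Line B: metalworking → 17.2; pneumatic → 17.2.1; new → 17.2.1.2. Scheduled 29%. Ferrule agreement on 17.2: RVC ≥ 45% → 12% available; preferential 12%. → 12%.
Line C: agricultural → 17.1; pneumatic → 17.1.3; as parts → 17.1.3.3. Scheduled 14%. quota on 17.1.3.3 exhausted → over-quota 34%; Ferrule agreement on 17.2: 17.1.3.3 not covered. → 34%.
Sum: 34% + 12% + 34% = 80%.

80%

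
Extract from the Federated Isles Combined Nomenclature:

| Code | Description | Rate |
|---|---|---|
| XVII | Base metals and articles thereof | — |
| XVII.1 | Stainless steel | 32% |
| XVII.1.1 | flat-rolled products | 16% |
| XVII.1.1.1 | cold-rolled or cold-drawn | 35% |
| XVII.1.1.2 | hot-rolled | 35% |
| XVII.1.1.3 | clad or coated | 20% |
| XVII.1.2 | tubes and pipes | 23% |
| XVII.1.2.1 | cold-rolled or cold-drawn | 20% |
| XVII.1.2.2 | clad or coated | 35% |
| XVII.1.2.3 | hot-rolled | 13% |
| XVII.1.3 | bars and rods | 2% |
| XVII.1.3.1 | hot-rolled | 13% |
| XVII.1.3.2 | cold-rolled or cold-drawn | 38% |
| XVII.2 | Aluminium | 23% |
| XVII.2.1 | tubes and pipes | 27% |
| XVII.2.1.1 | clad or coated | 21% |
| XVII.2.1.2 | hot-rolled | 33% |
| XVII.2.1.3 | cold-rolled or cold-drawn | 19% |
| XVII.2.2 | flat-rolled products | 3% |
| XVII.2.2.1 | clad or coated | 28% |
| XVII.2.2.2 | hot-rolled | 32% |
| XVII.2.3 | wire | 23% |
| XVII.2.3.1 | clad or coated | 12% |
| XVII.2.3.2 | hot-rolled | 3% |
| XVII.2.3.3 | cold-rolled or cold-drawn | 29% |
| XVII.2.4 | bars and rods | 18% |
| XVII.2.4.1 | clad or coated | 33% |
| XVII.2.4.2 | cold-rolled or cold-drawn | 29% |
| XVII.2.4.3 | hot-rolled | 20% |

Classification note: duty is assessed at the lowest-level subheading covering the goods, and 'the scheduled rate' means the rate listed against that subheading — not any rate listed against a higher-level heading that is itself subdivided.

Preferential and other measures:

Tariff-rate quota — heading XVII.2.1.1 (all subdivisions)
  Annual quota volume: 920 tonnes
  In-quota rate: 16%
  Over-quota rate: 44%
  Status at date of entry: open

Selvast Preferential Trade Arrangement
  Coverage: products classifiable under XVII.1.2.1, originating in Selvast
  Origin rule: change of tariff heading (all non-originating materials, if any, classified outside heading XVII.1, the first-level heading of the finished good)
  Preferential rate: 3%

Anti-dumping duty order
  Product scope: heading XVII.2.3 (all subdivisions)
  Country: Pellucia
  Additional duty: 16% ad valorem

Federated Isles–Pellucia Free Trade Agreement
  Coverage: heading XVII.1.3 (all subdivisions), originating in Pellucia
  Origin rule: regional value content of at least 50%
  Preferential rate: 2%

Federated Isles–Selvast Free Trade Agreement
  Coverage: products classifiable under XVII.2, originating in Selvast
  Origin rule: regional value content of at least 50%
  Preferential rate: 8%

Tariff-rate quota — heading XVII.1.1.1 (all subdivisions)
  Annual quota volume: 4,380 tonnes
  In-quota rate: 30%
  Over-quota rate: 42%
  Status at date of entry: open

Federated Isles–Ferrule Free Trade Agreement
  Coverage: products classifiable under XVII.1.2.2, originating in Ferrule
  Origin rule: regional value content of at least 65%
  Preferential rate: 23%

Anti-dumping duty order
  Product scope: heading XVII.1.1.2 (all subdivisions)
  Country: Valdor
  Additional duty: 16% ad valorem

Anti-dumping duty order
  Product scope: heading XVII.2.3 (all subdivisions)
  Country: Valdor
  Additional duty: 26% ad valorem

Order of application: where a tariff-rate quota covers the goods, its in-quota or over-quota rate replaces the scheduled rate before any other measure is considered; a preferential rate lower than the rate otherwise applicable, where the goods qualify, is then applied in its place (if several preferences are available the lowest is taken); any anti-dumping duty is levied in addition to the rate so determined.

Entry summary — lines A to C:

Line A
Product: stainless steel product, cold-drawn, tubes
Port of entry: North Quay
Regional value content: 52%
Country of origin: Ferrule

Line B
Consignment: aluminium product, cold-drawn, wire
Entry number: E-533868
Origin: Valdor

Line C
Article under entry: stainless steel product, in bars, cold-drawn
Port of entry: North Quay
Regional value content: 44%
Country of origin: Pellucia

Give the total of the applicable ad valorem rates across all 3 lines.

Line A: stainless steel → XVII.1; tubes → XVII.1.2; cold-drawn → XVII.1.2.1. Scheduled 20%. Ferrule agreement on XVII.1.2.2: XVII.1.2.1 not covered. → 20%.
Line B: aluminium → XVII.2; wire → XVII.2.3; cold-drawn → XVII.2.3.3. Scheduled 29%. anti-dumping (Valdor, XVII.2.3): +26%; total 29% + 26% = 55%. → 55%.
Line C: stainless steel → XVII.1; in bars → XVII.1.3; cold-drawn → XVII.1.3.2. Scheduled 38%. Pellucia agreement on XVII.1.3: RVC < 50%. → 38%.
Sum: 20% + 55% + 38% = 113%.

113%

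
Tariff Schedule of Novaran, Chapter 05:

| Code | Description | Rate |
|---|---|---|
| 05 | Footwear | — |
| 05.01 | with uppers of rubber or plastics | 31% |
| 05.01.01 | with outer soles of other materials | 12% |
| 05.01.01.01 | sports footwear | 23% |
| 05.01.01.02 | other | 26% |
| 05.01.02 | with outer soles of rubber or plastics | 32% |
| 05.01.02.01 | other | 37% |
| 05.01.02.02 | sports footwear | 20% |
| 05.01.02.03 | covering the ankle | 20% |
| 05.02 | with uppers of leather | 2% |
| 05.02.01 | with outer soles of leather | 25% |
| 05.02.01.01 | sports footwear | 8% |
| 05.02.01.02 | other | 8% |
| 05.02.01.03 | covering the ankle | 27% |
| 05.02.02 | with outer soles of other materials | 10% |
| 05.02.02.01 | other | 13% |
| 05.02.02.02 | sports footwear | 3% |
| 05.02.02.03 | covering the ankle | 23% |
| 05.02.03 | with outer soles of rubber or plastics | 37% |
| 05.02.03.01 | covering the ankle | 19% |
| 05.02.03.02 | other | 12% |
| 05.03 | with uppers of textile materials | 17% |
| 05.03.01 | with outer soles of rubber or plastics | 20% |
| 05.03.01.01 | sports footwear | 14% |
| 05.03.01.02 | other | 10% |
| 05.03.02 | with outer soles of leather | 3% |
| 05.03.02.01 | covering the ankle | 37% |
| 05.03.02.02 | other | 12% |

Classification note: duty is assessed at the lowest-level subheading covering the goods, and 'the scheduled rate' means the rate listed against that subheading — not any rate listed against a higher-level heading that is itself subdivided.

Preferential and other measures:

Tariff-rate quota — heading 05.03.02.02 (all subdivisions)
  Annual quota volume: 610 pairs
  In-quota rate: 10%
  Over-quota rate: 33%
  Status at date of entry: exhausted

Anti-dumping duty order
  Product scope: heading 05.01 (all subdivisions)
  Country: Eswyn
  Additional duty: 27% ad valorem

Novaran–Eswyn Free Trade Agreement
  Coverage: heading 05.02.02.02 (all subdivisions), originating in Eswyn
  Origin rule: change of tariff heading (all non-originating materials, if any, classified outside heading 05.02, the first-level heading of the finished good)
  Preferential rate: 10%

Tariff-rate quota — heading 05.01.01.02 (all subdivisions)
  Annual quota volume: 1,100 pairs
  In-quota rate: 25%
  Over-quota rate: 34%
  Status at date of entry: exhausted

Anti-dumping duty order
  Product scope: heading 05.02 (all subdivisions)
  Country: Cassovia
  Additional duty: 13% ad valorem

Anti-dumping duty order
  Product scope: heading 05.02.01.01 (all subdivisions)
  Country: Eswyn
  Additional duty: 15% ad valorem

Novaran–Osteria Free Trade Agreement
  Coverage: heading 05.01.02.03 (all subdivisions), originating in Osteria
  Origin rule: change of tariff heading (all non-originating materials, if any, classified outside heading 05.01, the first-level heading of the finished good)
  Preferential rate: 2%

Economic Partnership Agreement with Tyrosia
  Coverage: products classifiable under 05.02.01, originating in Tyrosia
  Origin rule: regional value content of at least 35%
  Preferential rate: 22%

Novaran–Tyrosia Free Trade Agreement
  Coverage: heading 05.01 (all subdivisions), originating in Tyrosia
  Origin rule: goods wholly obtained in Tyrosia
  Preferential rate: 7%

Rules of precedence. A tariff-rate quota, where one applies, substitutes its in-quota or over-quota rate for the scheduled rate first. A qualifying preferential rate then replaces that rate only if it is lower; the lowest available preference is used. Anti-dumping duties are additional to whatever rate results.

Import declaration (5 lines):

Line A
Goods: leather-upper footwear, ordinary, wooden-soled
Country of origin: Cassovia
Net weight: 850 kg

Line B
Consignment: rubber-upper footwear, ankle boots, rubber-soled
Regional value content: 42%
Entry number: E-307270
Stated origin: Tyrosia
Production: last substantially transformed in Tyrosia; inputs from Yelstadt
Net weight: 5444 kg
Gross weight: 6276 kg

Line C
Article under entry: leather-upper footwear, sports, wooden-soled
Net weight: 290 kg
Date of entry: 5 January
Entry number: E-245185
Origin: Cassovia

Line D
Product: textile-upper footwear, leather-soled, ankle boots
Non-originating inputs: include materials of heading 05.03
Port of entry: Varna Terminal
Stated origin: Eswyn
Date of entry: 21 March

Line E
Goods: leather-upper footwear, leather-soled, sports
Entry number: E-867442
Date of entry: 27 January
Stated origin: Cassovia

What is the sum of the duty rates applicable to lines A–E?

Line A: leather-upper → 05.02; wooden-soled → 05.02.02; ordinary → 05.02.02.01. Scheduled 13%. anti-dumping (Cassovia, 05.02): +13%; total 13% + 13% = 26%. → 26%.
Line B: rubber-upper → 05.01; rubber-soled → 05.01.02; ankle boots → 05.01.02.03. Scheduled 20%. Tyrosia agreement on 05.02.01: 05.01.02.03 not covered; Tyrosia agreement on 05.01: not wholly obtained. → 20%.
Line C: leather-upper → 05.02; wooden-soled → 05.02.02; sports → 05.02.02.02. Scheduled 3%. anti-dumping (Cassovia, 05.02): +13%; total 3% + 13% = 16%. → 16%.
Line D: textile-upper → 05.03; leather-soled → 05.03.02; ankle boots → 05.03.02.01. Scheduled 37%. Eswyn agreement on 05.02.02.02: 05.03.02.01 not covered. → 37%.
Line E: leather-upper → 05.02; leather-soled → 05.02.01; sports → 05.02.01.01. Scheduled 8%. anti-dumping (Cassovia, 05.02): +13%; total 8% + 13% = 21%. → 21%.
Sum: 26% + 20% + 16% + 37% + 21% = 120%.

120%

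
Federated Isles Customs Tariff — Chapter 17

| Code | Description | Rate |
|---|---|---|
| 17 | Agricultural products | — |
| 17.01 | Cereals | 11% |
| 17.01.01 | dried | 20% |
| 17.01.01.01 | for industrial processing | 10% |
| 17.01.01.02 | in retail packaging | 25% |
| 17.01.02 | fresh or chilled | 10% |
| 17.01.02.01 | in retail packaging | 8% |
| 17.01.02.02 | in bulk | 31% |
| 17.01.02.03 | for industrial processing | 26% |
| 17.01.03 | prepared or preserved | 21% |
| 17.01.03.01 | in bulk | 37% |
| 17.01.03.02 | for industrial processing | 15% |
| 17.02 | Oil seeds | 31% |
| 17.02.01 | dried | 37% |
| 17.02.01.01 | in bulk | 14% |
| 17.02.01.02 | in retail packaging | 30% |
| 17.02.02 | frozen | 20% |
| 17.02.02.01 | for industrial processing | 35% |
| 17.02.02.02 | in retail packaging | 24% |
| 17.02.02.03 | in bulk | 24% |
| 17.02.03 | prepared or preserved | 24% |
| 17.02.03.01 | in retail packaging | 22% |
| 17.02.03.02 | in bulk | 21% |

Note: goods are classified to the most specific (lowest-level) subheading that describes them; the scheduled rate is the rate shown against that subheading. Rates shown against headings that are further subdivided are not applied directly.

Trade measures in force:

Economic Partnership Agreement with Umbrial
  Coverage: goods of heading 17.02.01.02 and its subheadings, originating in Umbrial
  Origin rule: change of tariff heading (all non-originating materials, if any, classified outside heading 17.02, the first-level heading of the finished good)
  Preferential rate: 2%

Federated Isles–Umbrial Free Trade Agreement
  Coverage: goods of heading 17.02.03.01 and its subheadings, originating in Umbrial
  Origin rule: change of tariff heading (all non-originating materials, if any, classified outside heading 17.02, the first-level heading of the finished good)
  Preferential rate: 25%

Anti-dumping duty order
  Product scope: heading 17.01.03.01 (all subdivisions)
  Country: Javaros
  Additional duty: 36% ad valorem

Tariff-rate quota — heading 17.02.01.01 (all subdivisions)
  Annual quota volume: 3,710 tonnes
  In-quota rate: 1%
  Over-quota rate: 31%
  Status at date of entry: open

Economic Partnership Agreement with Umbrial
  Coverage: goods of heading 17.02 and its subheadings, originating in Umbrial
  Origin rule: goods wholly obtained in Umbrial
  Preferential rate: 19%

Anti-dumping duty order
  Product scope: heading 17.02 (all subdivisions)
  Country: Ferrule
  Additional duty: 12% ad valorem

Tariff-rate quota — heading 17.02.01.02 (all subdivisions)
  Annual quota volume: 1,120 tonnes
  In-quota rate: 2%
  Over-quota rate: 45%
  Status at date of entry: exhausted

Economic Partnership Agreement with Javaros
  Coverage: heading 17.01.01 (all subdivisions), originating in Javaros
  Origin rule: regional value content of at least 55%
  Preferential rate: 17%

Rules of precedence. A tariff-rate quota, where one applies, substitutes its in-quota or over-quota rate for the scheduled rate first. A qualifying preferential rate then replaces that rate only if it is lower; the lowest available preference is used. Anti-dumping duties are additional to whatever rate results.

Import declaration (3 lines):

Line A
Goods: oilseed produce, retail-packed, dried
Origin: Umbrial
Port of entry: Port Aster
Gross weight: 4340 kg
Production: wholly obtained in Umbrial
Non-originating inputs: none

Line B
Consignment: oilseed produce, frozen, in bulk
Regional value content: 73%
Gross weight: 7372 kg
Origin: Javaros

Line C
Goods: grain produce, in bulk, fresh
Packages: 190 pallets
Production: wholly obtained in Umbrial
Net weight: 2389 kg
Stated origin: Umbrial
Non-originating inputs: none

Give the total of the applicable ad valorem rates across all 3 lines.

57%

Line A: oilseed → 17.02; dried → 17.02.01; retail-packed → 17.02.01.02. Scheduled 30%. quota on 17.02.01.02 exhausted → over-quota 45%; Umbrial agreement on 17.02.01.02: CTH met → 2% available; Umbrial agreement on 17.02.03.01: 17.02.01.02 not covered; Umbrial agreement on 17.02: wholly obtained → 19% available; preferential 2%. → 2%.
Line B: oilseed → 17.02; frozen → 17.02.02; in bulk → 17.02.02.03. Scheduled 24%. Javaros agreement on 17.01.01: 17.02.02.03 not covered. → 24%.
Line C: grain → 17.01; fresh → 17.01.02; in bulk → 17.01.02.02. Scheduled 31%. Umbrial agreement on 17.02.01.02: 17.01.02.02 not covered; Umbrial agreement on 17.02.03.01: 17.01.02.02 not covered; Umbrial agreement on 17.02: 17.01.02.02 not covered. → 31%.
Sum: 2% + 24% + 31% = 57%.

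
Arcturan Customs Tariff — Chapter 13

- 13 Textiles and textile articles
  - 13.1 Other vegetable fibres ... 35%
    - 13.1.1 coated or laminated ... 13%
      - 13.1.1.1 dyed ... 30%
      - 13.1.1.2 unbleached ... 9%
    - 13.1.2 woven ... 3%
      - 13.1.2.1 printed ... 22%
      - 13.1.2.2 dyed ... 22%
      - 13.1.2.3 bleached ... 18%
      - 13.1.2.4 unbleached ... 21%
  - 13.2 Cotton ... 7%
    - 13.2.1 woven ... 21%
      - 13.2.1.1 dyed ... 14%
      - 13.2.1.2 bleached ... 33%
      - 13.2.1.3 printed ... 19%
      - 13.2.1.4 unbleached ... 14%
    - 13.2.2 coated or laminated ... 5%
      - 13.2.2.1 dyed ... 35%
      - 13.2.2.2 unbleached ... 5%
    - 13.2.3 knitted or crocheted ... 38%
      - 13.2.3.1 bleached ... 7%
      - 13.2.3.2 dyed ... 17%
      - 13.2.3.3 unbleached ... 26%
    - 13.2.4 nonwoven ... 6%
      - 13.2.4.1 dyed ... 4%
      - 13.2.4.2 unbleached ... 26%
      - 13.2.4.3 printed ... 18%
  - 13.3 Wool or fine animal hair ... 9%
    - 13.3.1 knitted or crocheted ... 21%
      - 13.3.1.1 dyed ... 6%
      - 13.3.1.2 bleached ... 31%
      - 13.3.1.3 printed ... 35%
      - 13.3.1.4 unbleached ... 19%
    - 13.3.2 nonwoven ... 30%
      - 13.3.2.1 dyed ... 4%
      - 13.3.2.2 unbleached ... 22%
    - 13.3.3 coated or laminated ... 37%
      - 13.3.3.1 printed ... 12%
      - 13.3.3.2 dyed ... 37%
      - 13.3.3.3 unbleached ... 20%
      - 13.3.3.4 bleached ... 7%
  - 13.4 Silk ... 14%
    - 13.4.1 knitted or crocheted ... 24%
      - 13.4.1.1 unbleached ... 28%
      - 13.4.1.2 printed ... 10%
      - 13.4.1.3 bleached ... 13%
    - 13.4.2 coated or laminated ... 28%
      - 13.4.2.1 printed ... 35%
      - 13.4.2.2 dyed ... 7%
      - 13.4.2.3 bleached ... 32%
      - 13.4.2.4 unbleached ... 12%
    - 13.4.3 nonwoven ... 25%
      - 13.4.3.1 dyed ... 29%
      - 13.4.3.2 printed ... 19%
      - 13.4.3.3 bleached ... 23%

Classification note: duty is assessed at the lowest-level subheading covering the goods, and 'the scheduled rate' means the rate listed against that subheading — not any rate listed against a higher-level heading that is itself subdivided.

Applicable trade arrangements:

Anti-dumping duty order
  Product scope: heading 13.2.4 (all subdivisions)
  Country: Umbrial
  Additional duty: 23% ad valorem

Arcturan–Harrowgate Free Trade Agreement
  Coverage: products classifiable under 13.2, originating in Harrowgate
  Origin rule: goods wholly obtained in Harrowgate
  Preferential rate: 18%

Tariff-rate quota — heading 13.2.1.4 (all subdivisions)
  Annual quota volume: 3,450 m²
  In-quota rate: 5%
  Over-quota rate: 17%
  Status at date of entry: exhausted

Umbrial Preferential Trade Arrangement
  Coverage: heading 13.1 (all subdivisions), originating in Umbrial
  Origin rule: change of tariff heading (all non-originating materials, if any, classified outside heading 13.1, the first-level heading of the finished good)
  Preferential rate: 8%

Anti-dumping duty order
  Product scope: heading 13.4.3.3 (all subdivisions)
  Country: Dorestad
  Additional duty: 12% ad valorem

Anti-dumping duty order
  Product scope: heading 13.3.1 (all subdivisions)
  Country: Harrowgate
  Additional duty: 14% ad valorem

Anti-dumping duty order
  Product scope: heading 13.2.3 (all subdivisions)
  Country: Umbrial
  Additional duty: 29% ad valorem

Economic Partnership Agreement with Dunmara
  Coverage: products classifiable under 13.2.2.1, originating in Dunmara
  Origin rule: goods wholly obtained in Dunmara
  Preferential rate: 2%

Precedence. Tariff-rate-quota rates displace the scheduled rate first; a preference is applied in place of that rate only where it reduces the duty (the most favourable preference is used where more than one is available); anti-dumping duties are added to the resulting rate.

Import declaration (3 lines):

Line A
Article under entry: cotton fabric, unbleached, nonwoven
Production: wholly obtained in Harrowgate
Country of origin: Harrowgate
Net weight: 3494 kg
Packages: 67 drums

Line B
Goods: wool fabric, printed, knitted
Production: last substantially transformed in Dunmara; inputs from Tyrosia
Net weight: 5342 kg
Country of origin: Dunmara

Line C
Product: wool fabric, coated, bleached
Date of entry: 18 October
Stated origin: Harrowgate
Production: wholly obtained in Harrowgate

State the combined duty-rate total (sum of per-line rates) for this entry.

Line A: cotton → 13.2; nonwoven → 13.2.4; unbleached → 13.2.4.2. Scheduled 26%. Harrowgate agreement on 13.2: wholly obtained → 18% available; preferential 18%. → 18%.
Line B: wool → 13.3; knitted → 13.3.1; printed → 13.3.1.3. Scheduled 35%. Dunmara agreement on 13.2.2.1: 13.3.1.3 not covered. → 35%.
Line C: wool → 13.3; coated → 13.3.3; bleached → 13.3.3.4. Scheduled 7%. Harrowgate agreement on 13.2: 13.3.3.4 not covered. → 7%.
Sum: 18% + 35% + 7% = 60%.

60%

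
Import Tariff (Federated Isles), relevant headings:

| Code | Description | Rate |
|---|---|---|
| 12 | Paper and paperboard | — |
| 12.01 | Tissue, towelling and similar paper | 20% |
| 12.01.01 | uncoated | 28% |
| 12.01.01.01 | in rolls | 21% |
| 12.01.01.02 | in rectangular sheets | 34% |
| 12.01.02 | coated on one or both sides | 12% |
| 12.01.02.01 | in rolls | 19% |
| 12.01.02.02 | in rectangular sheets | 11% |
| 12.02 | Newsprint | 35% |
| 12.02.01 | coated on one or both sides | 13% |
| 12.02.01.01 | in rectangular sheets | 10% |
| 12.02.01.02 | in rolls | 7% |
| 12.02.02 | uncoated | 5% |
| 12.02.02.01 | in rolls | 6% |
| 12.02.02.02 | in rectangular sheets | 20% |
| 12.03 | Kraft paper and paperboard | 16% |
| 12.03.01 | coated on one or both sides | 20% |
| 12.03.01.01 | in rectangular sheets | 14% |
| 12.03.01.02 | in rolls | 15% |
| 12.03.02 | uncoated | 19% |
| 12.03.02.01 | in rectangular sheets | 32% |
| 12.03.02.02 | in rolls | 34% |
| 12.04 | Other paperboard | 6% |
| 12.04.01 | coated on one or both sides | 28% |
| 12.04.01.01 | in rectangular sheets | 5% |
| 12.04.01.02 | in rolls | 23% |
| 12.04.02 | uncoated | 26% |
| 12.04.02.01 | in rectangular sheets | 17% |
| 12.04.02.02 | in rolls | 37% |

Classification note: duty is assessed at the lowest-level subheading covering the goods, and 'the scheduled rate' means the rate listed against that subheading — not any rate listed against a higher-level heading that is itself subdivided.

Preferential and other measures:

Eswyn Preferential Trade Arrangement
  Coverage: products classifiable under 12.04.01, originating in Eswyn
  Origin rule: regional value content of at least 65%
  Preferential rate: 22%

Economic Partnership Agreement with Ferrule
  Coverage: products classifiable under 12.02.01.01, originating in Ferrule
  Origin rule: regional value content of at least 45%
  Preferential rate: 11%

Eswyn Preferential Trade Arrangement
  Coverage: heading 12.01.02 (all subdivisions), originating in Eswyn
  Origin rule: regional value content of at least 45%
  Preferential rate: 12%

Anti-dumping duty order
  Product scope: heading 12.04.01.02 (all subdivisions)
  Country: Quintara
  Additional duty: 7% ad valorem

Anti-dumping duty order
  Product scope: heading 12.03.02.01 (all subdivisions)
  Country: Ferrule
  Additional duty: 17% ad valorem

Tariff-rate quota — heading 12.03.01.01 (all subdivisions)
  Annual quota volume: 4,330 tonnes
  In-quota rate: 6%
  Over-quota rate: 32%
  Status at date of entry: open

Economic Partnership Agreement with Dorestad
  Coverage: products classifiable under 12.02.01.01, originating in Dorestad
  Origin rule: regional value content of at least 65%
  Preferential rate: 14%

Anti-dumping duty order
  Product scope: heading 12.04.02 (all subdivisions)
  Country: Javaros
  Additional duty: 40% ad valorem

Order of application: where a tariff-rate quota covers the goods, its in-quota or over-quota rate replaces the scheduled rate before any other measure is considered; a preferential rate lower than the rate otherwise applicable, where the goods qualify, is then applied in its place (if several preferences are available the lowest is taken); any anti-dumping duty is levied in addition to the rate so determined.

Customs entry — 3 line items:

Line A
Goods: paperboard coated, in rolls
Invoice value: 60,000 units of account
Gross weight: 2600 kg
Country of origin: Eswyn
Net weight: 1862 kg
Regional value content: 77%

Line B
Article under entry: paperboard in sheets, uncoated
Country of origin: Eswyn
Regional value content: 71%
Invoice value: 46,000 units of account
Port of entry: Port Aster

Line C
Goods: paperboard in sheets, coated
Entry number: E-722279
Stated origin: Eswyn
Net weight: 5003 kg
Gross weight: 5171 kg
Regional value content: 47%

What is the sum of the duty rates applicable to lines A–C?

Line A: paperboard → 12.04; coated → 12.04.01; in rolls → 12.04.01.02. Scheduled 23%. Eswyn agreement on 12.04.01: RVC ≥ 65% → 22% available; Eswyn agreement on 12.01.02: 12.04.01.02 not covered; preferential 22%. → 22%.
Line B: paperboard → 12.04; uncoated → 12.04.02; in sheets → 12.04.02.01. Scheduled 17%. Eswyn agreement on 12.04.01: 12.04.02.01 not covered; Eswyn agreement on 12.01.02: 12.04.02.01 not covered. → 17%.
Line C: paperboard → 12.04; coated → 12.04.01; in sheets → 12.04.01.01. Scheduled 5%. Eswyn agreement on 12.04.01: RVC < 65%; Eswyn agreement on 12.01.02: 12.04.01.01 not covered. → 5%.
Sum: 22% + 17% + 5% = 44%.

44%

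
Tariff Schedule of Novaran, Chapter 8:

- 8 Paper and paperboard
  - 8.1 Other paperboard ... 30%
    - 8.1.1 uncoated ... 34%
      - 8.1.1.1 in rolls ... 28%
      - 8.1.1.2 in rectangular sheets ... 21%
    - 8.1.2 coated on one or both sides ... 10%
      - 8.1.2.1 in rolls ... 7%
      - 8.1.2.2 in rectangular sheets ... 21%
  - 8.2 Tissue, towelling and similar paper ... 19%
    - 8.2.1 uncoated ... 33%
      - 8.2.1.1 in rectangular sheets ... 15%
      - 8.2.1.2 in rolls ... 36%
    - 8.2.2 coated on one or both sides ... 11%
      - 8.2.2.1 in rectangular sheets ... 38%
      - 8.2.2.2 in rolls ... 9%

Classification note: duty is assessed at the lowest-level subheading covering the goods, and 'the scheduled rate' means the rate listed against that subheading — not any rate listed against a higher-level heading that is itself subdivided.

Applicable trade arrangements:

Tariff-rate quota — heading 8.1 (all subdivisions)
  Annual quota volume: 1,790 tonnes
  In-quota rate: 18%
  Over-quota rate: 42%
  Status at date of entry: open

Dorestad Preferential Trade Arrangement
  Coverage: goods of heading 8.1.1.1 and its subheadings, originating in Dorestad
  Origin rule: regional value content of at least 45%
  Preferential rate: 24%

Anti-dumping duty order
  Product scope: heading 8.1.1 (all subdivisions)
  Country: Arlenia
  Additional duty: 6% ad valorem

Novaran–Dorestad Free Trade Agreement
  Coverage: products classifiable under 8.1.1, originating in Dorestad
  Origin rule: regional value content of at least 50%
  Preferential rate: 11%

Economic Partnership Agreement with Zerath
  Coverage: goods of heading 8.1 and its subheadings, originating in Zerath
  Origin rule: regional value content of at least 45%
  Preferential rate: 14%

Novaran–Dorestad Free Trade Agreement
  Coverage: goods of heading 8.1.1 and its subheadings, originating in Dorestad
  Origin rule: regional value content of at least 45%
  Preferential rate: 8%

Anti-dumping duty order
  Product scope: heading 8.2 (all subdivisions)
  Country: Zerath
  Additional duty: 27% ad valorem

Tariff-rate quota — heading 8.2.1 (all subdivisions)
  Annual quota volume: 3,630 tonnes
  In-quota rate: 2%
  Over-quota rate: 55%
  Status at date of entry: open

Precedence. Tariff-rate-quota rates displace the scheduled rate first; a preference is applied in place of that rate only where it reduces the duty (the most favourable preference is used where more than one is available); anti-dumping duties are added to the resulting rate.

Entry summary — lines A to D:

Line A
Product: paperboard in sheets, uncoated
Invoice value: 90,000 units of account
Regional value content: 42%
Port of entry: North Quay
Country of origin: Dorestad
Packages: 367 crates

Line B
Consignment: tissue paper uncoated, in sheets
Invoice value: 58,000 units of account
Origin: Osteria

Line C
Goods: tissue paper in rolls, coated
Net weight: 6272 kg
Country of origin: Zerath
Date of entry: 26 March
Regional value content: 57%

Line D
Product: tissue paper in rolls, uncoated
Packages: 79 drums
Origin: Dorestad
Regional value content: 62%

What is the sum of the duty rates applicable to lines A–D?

58%

Line A: paperboard → 8.1; uncoated → 8.1.1; in sheets → 8.1.1.2. Scheduled 21%. quota on 8.1 open → in-quota 18%; Dorestad agreement on 8.1.1.1: 8.1.1.2 not covered; Dorestad agreement on 8.1.1: RVC < 50%; Dorestad agreement on 8.1.1: RVC < 45%. → 18%.
Line B: tissue paper → 8.2; uncoated → 8.2.1; in sheets → 8.2.1.1. Scheduled 15%. quota on 8.2.1 open → in-quota 2%. → 2%.
Line C: tissue paper → 8.2; coated → 8.2.2; in rolls → 8.2.2.2. Scheduled 9%. Zerath agreement on 8.1: 8.2.2.2 not covered; anti-dumping (Zerath, 8.2): +27%; total 9% + 27% = 36%. → 36%.
Line D: tissue paper → 8.2; uncoated → 8.2.1; in rolls → 8.2.1.2. Scheduled 36%. quota on 8.2.1 open → in-quota 2%; Dorestad agreement on 8.1.1.1: 8.2.1.2 not covered; Dorestad agreement on 8.1.1: 8.2.1.2 not covered; Dorestad agreement on 8.1.1: 8.2.1.2 not covered. → 2%.
Sum: 18% + 2% + 36% + 2% = 58%.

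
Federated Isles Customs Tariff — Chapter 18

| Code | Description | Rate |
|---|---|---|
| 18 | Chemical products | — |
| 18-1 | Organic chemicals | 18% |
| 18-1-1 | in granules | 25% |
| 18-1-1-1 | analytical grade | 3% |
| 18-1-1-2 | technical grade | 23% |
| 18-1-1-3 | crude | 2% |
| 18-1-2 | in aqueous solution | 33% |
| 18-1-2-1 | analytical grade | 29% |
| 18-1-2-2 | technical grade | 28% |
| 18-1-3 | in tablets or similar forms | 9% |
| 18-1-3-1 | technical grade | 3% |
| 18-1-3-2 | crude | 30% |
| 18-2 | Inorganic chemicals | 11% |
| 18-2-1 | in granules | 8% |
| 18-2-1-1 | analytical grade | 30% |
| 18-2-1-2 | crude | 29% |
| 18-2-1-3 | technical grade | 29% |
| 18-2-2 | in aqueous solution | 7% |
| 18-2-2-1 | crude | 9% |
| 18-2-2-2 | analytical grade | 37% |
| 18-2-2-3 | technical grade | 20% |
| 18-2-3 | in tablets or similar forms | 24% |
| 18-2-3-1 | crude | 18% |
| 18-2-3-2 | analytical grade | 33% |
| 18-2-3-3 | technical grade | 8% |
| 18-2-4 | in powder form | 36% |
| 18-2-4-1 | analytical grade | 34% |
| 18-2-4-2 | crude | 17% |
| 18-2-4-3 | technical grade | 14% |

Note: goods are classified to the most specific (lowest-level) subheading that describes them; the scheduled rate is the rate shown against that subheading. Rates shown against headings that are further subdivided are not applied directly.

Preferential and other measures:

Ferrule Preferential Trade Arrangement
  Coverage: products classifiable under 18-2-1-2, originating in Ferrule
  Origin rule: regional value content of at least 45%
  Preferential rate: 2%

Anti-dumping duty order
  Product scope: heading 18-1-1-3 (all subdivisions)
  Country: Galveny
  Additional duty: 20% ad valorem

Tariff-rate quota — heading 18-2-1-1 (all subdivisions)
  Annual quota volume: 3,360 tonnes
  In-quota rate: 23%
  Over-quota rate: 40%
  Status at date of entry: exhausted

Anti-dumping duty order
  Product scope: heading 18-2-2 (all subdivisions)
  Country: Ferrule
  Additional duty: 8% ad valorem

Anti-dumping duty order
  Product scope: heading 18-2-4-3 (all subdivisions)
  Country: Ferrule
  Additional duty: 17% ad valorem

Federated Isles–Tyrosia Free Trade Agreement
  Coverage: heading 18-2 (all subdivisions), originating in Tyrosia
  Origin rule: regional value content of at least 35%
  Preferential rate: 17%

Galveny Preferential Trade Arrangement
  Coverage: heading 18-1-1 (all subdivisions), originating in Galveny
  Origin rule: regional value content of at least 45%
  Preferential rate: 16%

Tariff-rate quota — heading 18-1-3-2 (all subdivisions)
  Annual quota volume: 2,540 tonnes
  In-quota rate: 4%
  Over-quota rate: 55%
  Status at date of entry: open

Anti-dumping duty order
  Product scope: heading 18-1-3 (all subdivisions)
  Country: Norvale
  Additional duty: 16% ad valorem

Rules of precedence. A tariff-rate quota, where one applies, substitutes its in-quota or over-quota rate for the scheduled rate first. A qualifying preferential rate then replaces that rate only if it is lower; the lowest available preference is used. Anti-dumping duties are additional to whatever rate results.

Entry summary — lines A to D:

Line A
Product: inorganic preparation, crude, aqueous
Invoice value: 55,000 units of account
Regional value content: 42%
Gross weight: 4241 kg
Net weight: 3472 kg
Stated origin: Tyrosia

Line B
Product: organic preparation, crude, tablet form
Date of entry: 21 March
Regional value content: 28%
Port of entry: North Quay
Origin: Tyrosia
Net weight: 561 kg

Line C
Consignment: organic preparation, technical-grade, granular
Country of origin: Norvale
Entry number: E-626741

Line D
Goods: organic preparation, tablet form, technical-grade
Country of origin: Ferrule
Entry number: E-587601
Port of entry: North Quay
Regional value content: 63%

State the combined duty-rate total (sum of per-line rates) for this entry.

Line A: inorganic → 18-2; aqueous → 18-2-2; crude → 18-2-2-1. Scheduled 9%. Tyrosia agreement on 18-2: RVC ≥ 35% → 17% available; preference 17% not lower than 9% → no reduction. → 9%.
Line B: organic → 18-1; tablet form → 18-1-3; crude → 18-1-3-2. Scheduled 30%. quota on 18-1-3-2 open → in-quota 4%; Tyrosia agreement on 18-2: 18-1-3-2 not covered. → 4%.
Line C: organic → 18-1; granular → 18-1-1; technical-grade → 18-1-1-2. Scheduled 23%. No special measure applies. → 23%.
Line D: organic → 18-1; tablet form → 18-1-3; technical-grade → 18-1-3-1. Scheduled 3%. Ferrule agreement on 18-2-1-2: 18-1-3-1 not covered. → 3%.
Sum: 9% + 4% + 23% + 3% = 39%.

39%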